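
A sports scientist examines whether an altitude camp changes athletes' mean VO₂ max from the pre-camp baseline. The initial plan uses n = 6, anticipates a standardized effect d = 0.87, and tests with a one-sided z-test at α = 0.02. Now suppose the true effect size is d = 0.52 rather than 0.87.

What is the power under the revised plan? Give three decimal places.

With d = 0.52: δ = d·√n = 0.52 × √6 = 1.2737. Critical value z_{0.02} = 2.054.
Revised power = Φ(δ − 2.054) = Φ(-0.780) = 0.2177.

Power ≈ 0.218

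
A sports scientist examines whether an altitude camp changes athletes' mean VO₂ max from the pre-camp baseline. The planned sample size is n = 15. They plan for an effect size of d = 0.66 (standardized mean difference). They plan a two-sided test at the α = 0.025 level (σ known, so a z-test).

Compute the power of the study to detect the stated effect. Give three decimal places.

Power ≈ 0.624

Noncentrality parameter: δ = d·√n = 0.66 × √15 = 2.5562
Critical value for a two-sided test at α = 0.025: z_{α/2} = 2.241.
Power = Φ(δ − 2.241) + Φ(−δ − 2.241) = Φ(0.315) + Φ(-4.798) = 0.6235 + 0.0000 = 0.6235.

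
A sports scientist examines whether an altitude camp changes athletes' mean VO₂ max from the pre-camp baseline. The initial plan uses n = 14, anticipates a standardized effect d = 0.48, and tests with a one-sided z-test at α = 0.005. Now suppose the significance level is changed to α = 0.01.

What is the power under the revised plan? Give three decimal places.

Power ≈ 0.298

δ = d·√n = 0.48 × √14 = 1.7960 (unchanged). New critical value: z_{0.01} = 2.326.
Revised power = Φ(δ − 2.326) = Φ(-0.530) = 0.2979.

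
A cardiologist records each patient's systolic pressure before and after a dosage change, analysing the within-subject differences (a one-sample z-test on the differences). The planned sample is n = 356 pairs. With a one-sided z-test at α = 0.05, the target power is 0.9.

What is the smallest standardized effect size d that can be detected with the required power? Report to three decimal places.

d ≈ 0.155

Required noncentrality: δ = z_{0.05} + z_{0.10} = 1.645 + 1.282 = 2.926.
δ = d·√n ⇒ d = δ/√n = 2.926/√356 = 0.1551.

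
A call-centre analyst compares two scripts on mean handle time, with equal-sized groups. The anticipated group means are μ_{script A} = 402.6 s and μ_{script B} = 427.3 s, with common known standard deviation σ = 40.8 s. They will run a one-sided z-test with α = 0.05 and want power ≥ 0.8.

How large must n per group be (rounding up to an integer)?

Standardized effect: d = |μ_{script A} − μ_{script B}| / σ = |402.6 − 427.3| / 40.8 = 0.6054
Set Φ(δ − 1.645) = 0.8; then δ − 1.645 = Φ⁻¹(0.8) = 0.842, giving δ = 2.486.
δ = d·√(n/2) ⇒ n = 2(δ/d)² = 2 × (2.486 / 0.6054)² = 33.74.
Rounding up, n = 34 per group.

n = 34 per group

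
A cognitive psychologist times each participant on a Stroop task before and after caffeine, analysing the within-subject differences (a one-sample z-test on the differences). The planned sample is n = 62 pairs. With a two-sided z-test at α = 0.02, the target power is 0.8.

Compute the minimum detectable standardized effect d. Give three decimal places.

Need Φ(δ − 2.326) = 0.8, so δ = 2.326 + 0.842 = 3.168.
(The second rejection-region term Φ(−δ − z_{α/2}) is negligible and dropped.)
δ = d·√n ⇒ d = δ/√n = 3.168/√62 = 0.4023.

d ≈ 0.402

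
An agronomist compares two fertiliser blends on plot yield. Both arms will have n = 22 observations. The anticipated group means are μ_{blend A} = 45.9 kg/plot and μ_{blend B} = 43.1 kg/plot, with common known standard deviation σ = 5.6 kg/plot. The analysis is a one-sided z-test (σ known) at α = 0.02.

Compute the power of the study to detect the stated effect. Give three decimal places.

Standardized effect: d = |μ_{blend A} − μ_{blend B}| / σ = |45.9 − 43.1| / 5.6 = 0.5000
Noncentrality parameter: λ = d·√(n/2) = 0.5000 × √(22/2) = 1.6583
One-sided α = 0.02 → critical value z_{0.02} = 2.054.
Power = Φ(λ − 2.054) = Φ(-0.395) = 0.3463.

Power ≈ 0.346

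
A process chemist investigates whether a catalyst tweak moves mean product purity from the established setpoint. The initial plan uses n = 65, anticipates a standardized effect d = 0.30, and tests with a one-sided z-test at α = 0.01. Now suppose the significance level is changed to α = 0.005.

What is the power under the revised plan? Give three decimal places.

δ = d·√n = 0.30 × √65 = 2.4187 (unchanged). New critical value: z_{0.005} = 2.576.
Revised power = P(Z > 2.576 − δ) = Φ(-0.157) = 0.4376.

Power ≈ 0.438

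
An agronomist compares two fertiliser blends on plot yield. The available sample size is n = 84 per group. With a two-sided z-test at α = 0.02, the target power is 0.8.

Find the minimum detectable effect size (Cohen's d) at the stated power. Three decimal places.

Required noncentrality: δ = z_{0.01} + z_{0.20} = 2.326 + 0.842 = 3.168.
(The second rejection-region term Φ(−δ − z_{α/2}) is negligible and dropped.)
δ = d·√(n/2) ⇒ d = δ/√(n/2) = 3.168/√(84/2) = 0.4888.

d ≈ 0.489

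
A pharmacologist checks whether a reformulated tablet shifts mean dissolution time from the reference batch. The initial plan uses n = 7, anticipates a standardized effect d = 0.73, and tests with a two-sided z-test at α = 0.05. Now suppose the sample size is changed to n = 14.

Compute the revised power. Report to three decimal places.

With n = 14: δ = d·√n = 0.73 × √14 = 2.7314. Critical value z_{0.025} = 1.960.
Revised power = Φ(δ − 1.960) + Φ(−δ − 1.960) = Φ(0.771) + Φ(-4.691) = 0.7798 + 0.0000 = 0.7798.

Power ≈ 0.780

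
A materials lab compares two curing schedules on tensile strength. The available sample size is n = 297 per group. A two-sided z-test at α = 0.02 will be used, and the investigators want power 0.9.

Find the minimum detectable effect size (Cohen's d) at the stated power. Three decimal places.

Need Φ(δ − 2.326) = 0.9, so δ = 2.326 + 1.282 = 3.608.
(Lower-tail contribution to power is negligible for δ > 0.)
δ = d·√(n/2) ⇒ d = δ/√(n/2) = 3.608/√(297/2) = 0.2961.

d ≈ 0.296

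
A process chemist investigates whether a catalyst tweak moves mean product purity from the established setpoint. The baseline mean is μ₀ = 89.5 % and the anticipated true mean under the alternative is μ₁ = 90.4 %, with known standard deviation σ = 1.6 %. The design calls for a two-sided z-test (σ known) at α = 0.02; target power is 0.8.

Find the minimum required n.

n = 32

Standardized effect: d = |μ₁ − μ₀| / σ = |90.4 − 89.5| / 1.6 = 0.5625
For power 0.8 need Φ(δ − z_{0.01}) = 0.8, so δ = z_{0.01} + z_{0.20} = 2.326 + 0.842 = 3.168.
(For δ > 0 the lower-tail rejection region contributes negligibly to power, so the one-term inversion is standard.)
δ = d·√n ⇒ n = (δ/d)² = (3.168 / 0.5625)² = 31.72.
Round up to the next whole unit.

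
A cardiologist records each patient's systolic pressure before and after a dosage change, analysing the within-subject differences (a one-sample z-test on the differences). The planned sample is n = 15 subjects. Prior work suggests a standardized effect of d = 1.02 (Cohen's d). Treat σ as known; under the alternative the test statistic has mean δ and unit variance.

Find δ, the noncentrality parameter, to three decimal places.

δ ≈ 3.950

δ = d·√n = 1.02 × √15 = 3.9504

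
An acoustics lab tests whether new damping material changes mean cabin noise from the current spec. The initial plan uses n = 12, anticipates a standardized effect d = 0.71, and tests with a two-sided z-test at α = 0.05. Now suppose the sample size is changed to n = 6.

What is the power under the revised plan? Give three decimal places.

Power ≈ 0.413

With n = 6: δ = d·√n = 0.71 × √6 = 1.7391. Critical value z_{0.025} = 1.960.
Revised power = Φ(δ − 1.960) + Φ(−δ − 1.960) = Φ(-0.221) + Φ(-3.699) = 0.4126 + 0.0001 = 0.4127.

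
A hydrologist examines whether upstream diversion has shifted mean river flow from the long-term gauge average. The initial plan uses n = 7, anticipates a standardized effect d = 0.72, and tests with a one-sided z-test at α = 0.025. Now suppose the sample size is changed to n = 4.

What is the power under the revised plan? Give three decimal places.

Power ≈ 0.302

With n = 4: δ = d·√n = 0.72 × √4 = 1.4400. Critical value z_{0.025} = 1.960.
Revised power = Φ(δ − 1.960) = Φ(-0.520) = 0.3015.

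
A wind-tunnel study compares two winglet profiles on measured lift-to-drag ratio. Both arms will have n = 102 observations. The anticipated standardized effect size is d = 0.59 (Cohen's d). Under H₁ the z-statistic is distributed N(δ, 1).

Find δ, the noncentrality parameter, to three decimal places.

The noncentrality parameter scales effect size by the design's sample-size factor: δ = d·√(n/2) = 0.59 × √(102/2) = 4.2134

δ ≈ 4.213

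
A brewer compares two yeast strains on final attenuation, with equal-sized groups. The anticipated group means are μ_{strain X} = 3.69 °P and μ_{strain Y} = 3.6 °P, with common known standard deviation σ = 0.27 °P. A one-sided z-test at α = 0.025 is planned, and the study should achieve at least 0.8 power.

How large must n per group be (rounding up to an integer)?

n = 142 per group

Standardized effect: d = |μ_{strain X} − μ_{strain Y}| / σ = |3.69 − 3.6| / 0.27 = 0.3333
For power 0.8 need Φ(δ − z_{0.025}) = 0.8, so δ = z_{0.025} + z_{0.20} = 1.960 + 0.842 = 2.802.
δ = d·√(n/2) ⇒ n = 2(δ/d)² = 2 × (2.802 / 0.3333)² = 141.28.
Rounding up, n = 142 per group.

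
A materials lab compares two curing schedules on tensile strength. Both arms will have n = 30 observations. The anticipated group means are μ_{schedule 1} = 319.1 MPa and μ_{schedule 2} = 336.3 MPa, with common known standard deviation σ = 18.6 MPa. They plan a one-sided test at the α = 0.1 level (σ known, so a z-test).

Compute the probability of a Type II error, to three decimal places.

Standardized effect: d = |μ_{schedule 1} − μ_{schedule 2}| / σ = |319.1 − 336.3| / 18.6 = 0.9247
Noncentrality parameter: δ = d·√(n/2) = 0.9247 × √(30/2) = 3.5815
One-sided α = 0.1 → critical value z_{0.1} = 1.282.
Power = Φ(δ − 1.282) = Φ(2.300) = 0.9893.
Type II error: β = 1 − power = 1 − 0.9893 = 0.0107.

β ≈ 0.011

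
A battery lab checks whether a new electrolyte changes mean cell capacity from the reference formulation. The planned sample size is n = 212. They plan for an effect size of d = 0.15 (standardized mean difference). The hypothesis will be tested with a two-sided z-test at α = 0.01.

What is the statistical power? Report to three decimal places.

Noncentrality parameter: δ = d·√n = 0.15 × √212 = 2.1840
Two-sided α = 0.01 → critical value z_{0.005} = 2.576.
Power = Φ(δ − 2.576) + Φ(−δ − 2.576) = Φ(-0.392) + Φ(-4.760) = 0.3476 + 0.0000 = 0.3476.

Power ≈ 0.348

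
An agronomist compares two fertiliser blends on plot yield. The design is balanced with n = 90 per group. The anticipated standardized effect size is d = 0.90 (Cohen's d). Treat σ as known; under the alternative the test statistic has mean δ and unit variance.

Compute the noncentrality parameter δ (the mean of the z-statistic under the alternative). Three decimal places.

δ ≈ 6.037

δ = d·√(n/2) = 0.90 × √(90/2) = 6.0374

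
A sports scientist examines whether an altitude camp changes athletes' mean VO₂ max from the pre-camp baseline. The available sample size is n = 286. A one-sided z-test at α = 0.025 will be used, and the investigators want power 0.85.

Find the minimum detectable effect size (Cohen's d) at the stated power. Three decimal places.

Need Φ(δ − 1.960) = 0.85, so δ = 1.960 + 1.036 = 2.996.
δ = d·√n ⇒ d = δ/√n = 2.996/√286 = 0.1772.

d ≈ 0.177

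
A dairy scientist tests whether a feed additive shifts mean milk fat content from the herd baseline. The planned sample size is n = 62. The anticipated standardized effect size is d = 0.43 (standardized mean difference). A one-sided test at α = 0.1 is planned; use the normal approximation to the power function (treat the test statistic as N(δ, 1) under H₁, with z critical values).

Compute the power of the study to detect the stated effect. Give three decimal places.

Power ≈ 0.982

Noncentrality parameter: δ = d·√n = 0.43 × √62 = 3.3858
One-sided α = 0.1 → critical value z_{0.1} = 1.282.
Power = Φ(δ − 1.282) = Φ(2.104) = 0.9823.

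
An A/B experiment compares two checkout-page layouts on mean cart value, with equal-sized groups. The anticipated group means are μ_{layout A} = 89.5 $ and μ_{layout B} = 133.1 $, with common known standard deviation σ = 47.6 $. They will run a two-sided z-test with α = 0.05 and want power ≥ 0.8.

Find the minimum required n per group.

Standardized effect: d = |μ_{layout A} − μ_{layout B}| / σ = |89.5 − 133.1| / 47.6 = 0.9160
Set Φ(δ − 1.960) = 0.8; then δ − 1.960 = Φ⁻¹(0.8) = 0.842, giving δ = 2.802.
(The Φ(−δ − z_{α/2}) term is vanishingly small for δ > 0 and is dropped in the standard sample-size formula.)
δ = d·√(n/2) ⇒ n = 2(δ/d)² = 2 × (2.802 / 0.9160)² = 18.71.
Rounding up, n = 19 per group.

n = 19 per group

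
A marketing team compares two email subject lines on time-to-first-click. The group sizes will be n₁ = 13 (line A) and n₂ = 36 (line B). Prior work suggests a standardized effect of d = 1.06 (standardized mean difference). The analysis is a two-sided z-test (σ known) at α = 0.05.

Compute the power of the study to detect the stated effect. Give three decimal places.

Noncentrality parameter: δ = d / √(1/n₁ + 1/n₂) = 1.06 / √(1/13 + 1/36) = 3.2759
Two-sided α = 0.05 → critical value z_{0.025} = 1.960.
Power = Φ(δ − 1.960) + Φ(−δ − 1.960) = Φ(1.316) + Φ(-5.236) = 0.9059 + 0.0000 = 0.9059.

Power ≈ 0.906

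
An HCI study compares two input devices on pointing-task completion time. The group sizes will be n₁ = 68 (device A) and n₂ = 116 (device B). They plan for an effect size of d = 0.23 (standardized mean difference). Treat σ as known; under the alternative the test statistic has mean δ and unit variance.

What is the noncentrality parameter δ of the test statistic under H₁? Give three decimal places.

δ ≈ 1.506

The noncentrality parameter scales effect size by the design's sample-size factor: δ = d / √(1/n₁ + 1/n₂) = 0.23 / √(1/68 + 1/116) = 1.5059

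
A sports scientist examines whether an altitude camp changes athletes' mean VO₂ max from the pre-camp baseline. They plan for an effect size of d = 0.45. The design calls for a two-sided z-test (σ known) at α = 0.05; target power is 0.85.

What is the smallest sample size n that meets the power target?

Set Φ(δ − 1.960) = 0.85; then δ − 1.960 = Φ⁻¹(0.85) = 1.036, giving δ = 2.996.
(The Φ(−δ − z_{α/2}) term is vanishingly small for δ > 0 and is dropped in the standard sample-size formula.)
δ = d·√n ⇒ n = (δ/d)² = (2.996 / 0.45)² = 44.34.
Round up to the next whole unit.

n = 45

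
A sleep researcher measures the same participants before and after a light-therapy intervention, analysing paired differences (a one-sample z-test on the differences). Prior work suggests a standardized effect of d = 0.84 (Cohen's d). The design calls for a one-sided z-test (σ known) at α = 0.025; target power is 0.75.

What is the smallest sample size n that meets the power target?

Set Φ(δ − 1.960) = 0.75; then δ − 1.960 = Φ⁻¹(0.75) = 0.674, giving δ = 2.634.
δ = d·√n ⇒ n = (δ/d)² = (2.634 / 0.84)² = 9.84.
Round up to the next whole unit.

n = 10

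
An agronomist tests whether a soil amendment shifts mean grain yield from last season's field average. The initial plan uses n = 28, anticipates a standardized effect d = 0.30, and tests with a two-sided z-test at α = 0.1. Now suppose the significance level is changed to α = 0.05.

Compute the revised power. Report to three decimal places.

δ = d·√n = 0.30 × √28 = 1.5875 (unchanged). New critical value: z_{0.025} = 1.960.
Revised power = Φ(δ − 1.960) + Φ(−δ − 1.960) = Φ(-0.373) + Φ(-3.547) = 0.3548 + 0.0002 = 0.3549.

Power ≈ 0.355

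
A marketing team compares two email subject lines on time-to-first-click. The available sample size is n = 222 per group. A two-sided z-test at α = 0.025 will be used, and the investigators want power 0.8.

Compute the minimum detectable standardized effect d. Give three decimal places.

Required noncentrality: δ = z_{0.0125} + z_{0.20} = 2.241 + 0.842 = 3.083.
(Lower-tail contribution to power is negligible for δ > 0.)
δ = d·√(n/2) ⇒ d = δ/√(n/2) = 3.083/√(222/2) = 0.2926.

d ≈ 0.293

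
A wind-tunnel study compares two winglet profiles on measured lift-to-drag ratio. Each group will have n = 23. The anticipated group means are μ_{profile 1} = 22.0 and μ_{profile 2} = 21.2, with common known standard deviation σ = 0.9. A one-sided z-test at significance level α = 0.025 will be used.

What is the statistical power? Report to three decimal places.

Power ≈ 0.854

Standardized effect: d = |μ_{profile 1} − μ_{profile 2}| / σ = |22.0 − 21.2| / 0.9 = 0.8889
Noncentrality parameter: δ = d·√(n/2) = 0.8889 × √(23/2) = 3.0144
One-sided α = 0.025 → critical value z_{0.025} = 1.960.
Power = Φ(δ − 1.960) = Φ(1.054) = 0.8542.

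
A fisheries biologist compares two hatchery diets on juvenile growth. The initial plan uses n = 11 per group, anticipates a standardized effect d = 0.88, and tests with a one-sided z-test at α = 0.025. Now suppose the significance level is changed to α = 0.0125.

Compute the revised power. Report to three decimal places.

Power ≈ 0.430

δ = d·√(n/2) = 0.88 × √(11/2) = 2.0638 (unchanged). New critical value: z_{0.0125} = 2.241.
Revised power = Φ(δ − 2.241) = Φ(-0.178) = 0.4295.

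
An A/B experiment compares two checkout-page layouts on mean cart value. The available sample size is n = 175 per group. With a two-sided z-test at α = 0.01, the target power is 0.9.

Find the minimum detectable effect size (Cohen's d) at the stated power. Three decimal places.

Required noncentrality: δ = z_{0.005} + z_{0.10} = 2.576 + 1.282 = 3.857.
(The second rejection-region term Φ(−δ − z_{α/2}) is negligible and dropped.)
δ = d·√(n/2) ⇒ d = δ/√(n/2) = 3.857/√(175/2) = 0.4124.

d ≈ 0.412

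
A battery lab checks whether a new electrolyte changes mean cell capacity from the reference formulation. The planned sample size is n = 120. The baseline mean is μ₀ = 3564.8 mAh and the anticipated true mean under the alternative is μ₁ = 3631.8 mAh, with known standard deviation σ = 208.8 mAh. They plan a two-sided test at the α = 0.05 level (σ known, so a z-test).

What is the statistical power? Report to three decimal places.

Standardized effect: d = |μ₁ − μ₀| / σ = |3631.8 − 3564.8| / 208.8 = 0.3209
Noncentrality parameter: δ = d·√n = 0.3209 × √120 = 3.5151
Two-sided α = 0.05 → critical value z_{0.025} = 1.960.
Power = Φ(δ − 1.960) + Φ(−δ − 1.960) = Φ(1.555) + Φ(-5.475) = 0.9400 + 0.0000 = 0.9400.

Power ≈ 0.940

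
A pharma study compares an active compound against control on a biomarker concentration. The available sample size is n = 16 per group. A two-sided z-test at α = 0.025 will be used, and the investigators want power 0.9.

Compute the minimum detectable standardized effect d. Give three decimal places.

Need Φ(δ − 2.241) = 0.9, so δ = 2.241 + 1.282 = 3.523.
(The second rejection-region term Φ(−δ − z_{α/2}) is negligible and dropped.)
δ = d·√(n/2) ⇒ d = δ/√(n/2) = 3.523/√(16/2) = 1.2456.

d ≈ 1.246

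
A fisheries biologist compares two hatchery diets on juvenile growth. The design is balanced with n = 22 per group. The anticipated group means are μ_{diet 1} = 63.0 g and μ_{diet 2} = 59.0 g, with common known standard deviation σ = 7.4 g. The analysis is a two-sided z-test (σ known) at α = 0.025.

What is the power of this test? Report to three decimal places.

Standardized effect: d = |μ_{diet 1} − μ_{diet 2}| / σ = |63.0 − 59.0| / 7.4 = 0.5405
Noncentrality parameter: δ = d·√(n/2) = 0.5405 × √(22/2) = 1.7928
Two-sided α = 0.025 → critical value z_{0.0125} = 2.241.
Power = Φ(δ − 2.241) + Φ(−δ − 2.241) = Φ(-0.449) + Φ(-4.034) = 0.3268 + 0.0000 = 0.3269.

Power ≈ 0.327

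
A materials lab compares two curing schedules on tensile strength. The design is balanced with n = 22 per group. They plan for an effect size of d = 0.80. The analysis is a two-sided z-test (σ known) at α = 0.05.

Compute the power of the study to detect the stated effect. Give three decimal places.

Power ≈ 0.756

Noncentrality parameter: δ = d·√(n/2) = 0.80 × √(22/2) = 2.6533
Two-sided α = 0.05 → critical value z_{0.025} = 1.960.
Power = Φ(δ − 1.960) + Φ(−δ − 1.960) = Φ(0.693) + Φ(-4.613) = 0.7560 + 0.0000 = 0.7560.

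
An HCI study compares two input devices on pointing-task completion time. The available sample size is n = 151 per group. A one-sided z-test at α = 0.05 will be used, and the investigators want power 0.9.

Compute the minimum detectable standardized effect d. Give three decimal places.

Required noncentrality: δ = z_{0.05} + z_{0.10} = 1.645 + 1.282 = 2.926.
δ = d·√(n/2) ⇒ d = δ/√(n/2) = 2.926/√(151/2) = 0.3368.

d ≈ 0.337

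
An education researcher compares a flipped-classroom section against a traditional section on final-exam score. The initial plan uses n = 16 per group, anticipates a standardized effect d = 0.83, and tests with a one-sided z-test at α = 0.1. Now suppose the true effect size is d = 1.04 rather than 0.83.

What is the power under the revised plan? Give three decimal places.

With d = 1.04: δ = d·√(n/2) = 1.04 × √(16/2) = 2.9416. Critical value z_{0.1} = 1.282.
Revised power = Φ(δ − 1.282) = Φ(1.660) = 0.9515.

Power ≈ 0.952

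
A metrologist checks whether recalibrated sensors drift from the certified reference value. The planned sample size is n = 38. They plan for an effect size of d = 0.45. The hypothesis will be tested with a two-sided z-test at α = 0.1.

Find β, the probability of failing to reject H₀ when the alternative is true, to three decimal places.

β ≈ 0.129

Noncentrality parameter: δ = d·√n = 0.45 × √38 = 2.7740
Two-sided α = 0.1 → critical value z_{0.05} = 1.645.
Power = Φ(δ − 1.645) + Φ(−δ − 1.645) = Φ(1.129) + Φ(-4.419) = 0.8706 + 0.0000 = 0.8706.
Type II error: β = 1 − power = 1 − 0.8706 = 0.1294.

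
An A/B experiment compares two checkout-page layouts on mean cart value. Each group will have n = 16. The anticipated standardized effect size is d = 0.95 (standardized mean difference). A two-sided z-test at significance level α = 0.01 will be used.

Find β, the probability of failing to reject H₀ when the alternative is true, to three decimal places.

β ≈ 0.456

Noncentrality parameter: λ = d·√(n/2) = 0.95 × √(16/2) = 2.6870
Two-sided α = 0.01 → critical value z_{0.005} = 2.576.
Power = Φ(λ − 2.576) + Φ(−λ − 2.576) = Φ(0.111) + Φ(-5.263) = 0.5443 + 0.0000 = 0.5443.
Type II error: β = 1 − power = 1 − 0.5443 = 0.4557.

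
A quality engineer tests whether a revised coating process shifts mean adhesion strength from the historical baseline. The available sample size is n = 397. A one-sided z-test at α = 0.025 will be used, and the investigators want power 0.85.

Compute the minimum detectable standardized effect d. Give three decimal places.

Need Φ(δ − 1.960) = 0.85, so δ = 1.960 + 1.036 = 2.996.
δ = d·√n ⇒ d = δ/√n = 2.996/√397 = 0.1504.

d ≈ 0.150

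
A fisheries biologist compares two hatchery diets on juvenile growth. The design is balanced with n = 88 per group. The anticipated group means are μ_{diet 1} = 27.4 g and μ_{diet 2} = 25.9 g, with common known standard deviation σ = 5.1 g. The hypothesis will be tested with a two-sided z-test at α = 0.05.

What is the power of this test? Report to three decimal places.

Standardized effect: d = |μ_{diet 1} − μ_{diet 2}| / σ = |27.4 − 25.9| / 5.1 = 0.2941
Noncentrality parameter: δ = d·√(n/2) = 0.2941 × √(88/2) = 1.9510
Two-sided α = 0.05 → critical value z_{0.025} = 1.960.
Power = Φ(δ − 1.960) + Φ(−δ − 1.960) = Φ(-0.009) + Φ(-3.911) = 0.4964 + 0.0000 = 0.4965.

Power ≈ 0.496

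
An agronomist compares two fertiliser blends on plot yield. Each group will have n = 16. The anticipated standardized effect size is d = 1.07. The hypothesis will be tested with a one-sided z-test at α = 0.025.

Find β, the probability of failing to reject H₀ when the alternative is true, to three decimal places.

β ≈ 0.143

Noncentrality parameter: δ = d·√(n/2) = 1.07 × √(16/2) = 3.0264
One-sided α = 0.025 → critical value z_{0.025} = 1.960.
Power = Φ(δ − 1.960) = Φ(1.066) = 0.8569.
Type II error: β = 1 − power = 1 − 0.8569 = 0.1431.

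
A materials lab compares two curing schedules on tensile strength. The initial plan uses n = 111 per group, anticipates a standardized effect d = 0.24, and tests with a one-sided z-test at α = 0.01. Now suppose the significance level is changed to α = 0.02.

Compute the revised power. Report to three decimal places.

δ = d·√(n/2) = 0.24 × √(111/2) = 1.7880 (unchanged). New critical value: z_{0.02} = 2.054.
Revised power = Φ(δ − 2.054) = Φ(-0.266) = 0.3952.

Power ≈ 0.395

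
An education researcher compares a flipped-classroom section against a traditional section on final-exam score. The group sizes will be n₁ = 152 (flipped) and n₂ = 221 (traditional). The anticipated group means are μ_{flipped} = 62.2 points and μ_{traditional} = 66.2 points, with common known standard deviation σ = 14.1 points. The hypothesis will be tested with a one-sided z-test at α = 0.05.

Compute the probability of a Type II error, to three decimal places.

β ≈ 0.147

Standardized effect: d = |μ_{flipped} − μ_{traditional}| / σ = |62.2 − 66.2| / 14.1 = 0.2837
Noncentrality parameter: δ = d / √(1/n₁ + 1/n₂) = 0.2837 / √(1/152 + 1/221) = 2.6922
Critical value for a one-sided test at α = 0.05: z_α = 1.645.
Power = P(Z > 1.645 − δ) = Φ(1.047) = 0.8525.
Type II error: β = 1 − power = 1 − 0.8525 = 0.1475.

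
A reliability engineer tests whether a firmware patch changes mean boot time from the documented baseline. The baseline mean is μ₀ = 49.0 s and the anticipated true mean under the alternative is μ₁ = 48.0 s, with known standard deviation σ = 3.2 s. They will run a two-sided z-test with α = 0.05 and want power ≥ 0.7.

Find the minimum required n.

Standardized effect: d = |μ₁ − μ₀| / σ = |48.0 − 49.0| / 3.2 = 0.3125
For power 0.7 need Φ(δ − z_{0.025}) = 0.7, so δ = z_{0.025} + z_{0.30} = 1.960 + 0.524 = 2.484.
(Ignoring the negligible lower-tail rejection probability gives the usual closed-form inversion.)
δ = d·√n ⇒ n = (δ/d)² = (2.484 / 0.3125)² = 63.20.
Round up to the next whole unit.

n = 64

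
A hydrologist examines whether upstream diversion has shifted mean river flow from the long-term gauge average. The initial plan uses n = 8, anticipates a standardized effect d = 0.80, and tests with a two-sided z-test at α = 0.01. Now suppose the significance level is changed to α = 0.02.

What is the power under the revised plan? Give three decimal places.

Power ≈ 0.475

δ = d·√n = 0.80 × √8 = 2.2627 (unchanged). New critical value: z_{0.01} = 2.326.
Revised power = Φ(δ − 2.326) + Φ(−δ − 2.326) = Φ(-0.064) + Φ(-4.589) = 0.4746 + 0.0000 = 0.4746.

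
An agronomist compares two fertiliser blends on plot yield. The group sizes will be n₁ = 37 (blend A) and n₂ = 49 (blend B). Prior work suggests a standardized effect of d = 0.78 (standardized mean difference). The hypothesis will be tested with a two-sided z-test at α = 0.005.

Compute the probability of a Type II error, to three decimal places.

β ≈ 0.219

Noncentrality parameter: δ = d / √(1/n₁ + 1/n₂) = 0.78 / √(1/37 + 1/49) = 3.5813
Critical value for a two-sided test at α = 0.005: z_{α/2} = 2.807.
Power = Φ(δ − 2.807) + Φ(−δ − 2.807) = Φ(0.774) + Φ(-6.388) = 0.7806 + 0.0000 = 0.7806.
Type II error: β = 1 − power = 1 − 0.7806 = 0.2194.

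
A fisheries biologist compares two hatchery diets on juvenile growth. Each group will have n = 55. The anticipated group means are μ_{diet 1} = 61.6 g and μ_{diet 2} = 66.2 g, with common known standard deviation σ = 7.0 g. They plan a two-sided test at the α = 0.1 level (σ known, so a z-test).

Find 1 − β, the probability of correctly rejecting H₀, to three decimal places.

Standardized effect: d = |μ_{diet 1} − μ_{diet 2}| / σ = |61.6 − 66.2| / 7.0 = 0.6571
Noncentrality parameter: δ = d·√(n/2) = 0.6571 × √(55/2) = 3.4461
Critical value for a two-sided test at α = 0.1: z_{α/2} = 1.645.
Power = Φ(δ − 1.645) + Φ(−δ − 1.645) = Φ(1.801) + Φ(-5.091) = 0.9642 + 0.0000 = 0.9642.

Power ≈ 0.964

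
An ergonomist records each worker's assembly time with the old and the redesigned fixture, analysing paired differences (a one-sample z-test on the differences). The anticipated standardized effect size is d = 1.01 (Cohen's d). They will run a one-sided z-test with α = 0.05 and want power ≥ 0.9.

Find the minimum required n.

n = 9

Set Φ(δ − 1.645) = 0.9; then δ − 1.645 = Φ⁻¹(0.9) = 1.282, giving δ = 2.926.
δ = d·√n ⇒ n = (δ/d)² = (2.926 / 1.01)² = 8.40.
Rounding up, n = 9.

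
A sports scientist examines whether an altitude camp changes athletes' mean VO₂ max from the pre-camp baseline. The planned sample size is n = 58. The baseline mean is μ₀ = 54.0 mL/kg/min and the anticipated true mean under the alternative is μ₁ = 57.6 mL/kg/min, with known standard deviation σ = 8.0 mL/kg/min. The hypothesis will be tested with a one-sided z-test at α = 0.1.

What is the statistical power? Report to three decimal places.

Standardized effect: d = |μ₁ − μ₀| / σ = |57.6 − 54.0| / 8.0 = 0.4500
Noncentrality parameter: δ = d·√n = 0.4500 × √58 = 3.4271
Critical value for a one-sided test at α = 0.1: z_α = 1.282.
Power = P(Z > 1.282 − δ) = Φ(2.146) = 0.9840.

Power ≈ 0.984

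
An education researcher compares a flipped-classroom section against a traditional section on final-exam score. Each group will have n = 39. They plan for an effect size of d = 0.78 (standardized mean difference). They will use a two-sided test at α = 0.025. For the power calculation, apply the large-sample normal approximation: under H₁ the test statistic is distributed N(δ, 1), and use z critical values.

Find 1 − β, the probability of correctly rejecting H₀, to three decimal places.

Noncentrality parameter: δ = d·√(n/2) = 0.78 × √(39/2) = 3.4444
Two-sided α = 0.025 → critical value z_{0.0125} = 2.241.
Power = Φ(δ − 2.241) + Φ(−δ − 2.241) = Φ(1.203) + Φ(-5.686) = 0.8855 + 0.0000 = 0.8855.

Power ≈ 0.886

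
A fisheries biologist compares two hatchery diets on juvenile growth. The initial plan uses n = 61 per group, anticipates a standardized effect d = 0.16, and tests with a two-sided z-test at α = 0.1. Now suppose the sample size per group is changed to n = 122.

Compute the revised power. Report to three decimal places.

With n = 122 per group: δ = d·√(n/2) = 0.16 × √(122/2) = 1.2496. Critical value z_{0.05} = 1.645.
Revised power = Φ(δ − 1.645) + Φ(−δ − 1.645) = Φ(-0.395) + Φ(-2.894) = 0.3463 + 0.0019 = 0.3482.

Power ≈ 0.348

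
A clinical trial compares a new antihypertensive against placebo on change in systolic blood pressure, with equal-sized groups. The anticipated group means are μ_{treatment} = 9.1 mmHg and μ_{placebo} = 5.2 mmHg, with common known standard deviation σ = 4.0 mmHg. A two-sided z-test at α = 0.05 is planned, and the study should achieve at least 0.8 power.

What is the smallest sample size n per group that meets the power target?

n = 17 per group

Standardized effect: d = |μ_{treatment} − μ_{placebo}| / σ = |9.1 − 5.2| / 4.0 = 0.9750
Set Φ(δ − 1.960) = 0.8; then δ − 1.960 = Φ⁻¹(0.8) = 0.842, giving δ = 2.802.
(The Φ(−δ − z_{α/2}) term is vanishingly small for δ > 0 and is dropped in the standard sample-size formula.)
δ = d·√(n/2) ⇒ n = 2(δ/d)² = 2 × (2.802 / 0.9750)² = 16.51.
Rounding up, n = 17 per group.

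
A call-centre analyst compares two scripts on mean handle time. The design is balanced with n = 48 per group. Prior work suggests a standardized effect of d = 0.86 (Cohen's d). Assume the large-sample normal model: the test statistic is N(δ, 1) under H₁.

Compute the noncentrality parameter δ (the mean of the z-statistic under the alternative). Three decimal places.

δ = d·√(n/2) = 0.86 × √(48/2) = 4.2131

δ ≈ 4.213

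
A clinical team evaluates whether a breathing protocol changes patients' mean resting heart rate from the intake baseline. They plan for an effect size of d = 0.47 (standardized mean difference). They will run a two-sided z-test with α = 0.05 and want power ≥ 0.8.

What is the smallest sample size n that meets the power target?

For power 0.8 need Φ(δ − z_{0.025}) = 0.8, so δ = z_{0.025} + z_{0.20} = 1.960 + 0.842 = 2.802.
(The Φ(−δ − z_{α/2}) term is vanishingly small for δ > 0 and is dropped in the standard sample-size formula.)
δ = d·√n ⇒ n = (δ/d)² = (2.802 / 0.47)² = 35.53.
Rounding up, n = 36.

n = 36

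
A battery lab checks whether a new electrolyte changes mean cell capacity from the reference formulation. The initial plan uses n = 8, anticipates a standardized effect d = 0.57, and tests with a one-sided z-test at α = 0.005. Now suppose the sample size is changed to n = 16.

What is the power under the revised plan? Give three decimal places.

With n = 16: δ = d·√n = 0.57 × √16 = 2.2800. Critical value z_{0.005} = 2.576.
Revised power = P(Z > 2.576 − δ) = Φ(-0.296) = 0.3837.

Power ≈ 0.384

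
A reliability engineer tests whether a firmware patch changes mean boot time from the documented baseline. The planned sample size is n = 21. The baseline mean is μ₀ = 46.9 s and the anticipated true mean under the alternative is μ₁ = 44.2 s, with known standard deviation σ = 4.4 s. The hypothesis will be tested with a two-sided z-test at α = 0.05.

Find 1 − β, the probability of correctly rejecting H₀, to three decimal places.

Standardized effect: d = |μ₁ − μ₀| / σ = |44.2 − 46.9| / 4.4 = 0.6136
Noncentrality parameter: δ = d·√n = 0.6136 × √21 = 2.8120
Critical value for a two-sided test at α = 0.05: z_{α/2} = 1.960.
Power = Φ(δ − 1.960) + Φ(−δ − 1.960) = Φ(0.852) + Φ(-4.772) = 0.8029 + 0.0000 = 0.8029.

Power ≈ 0.803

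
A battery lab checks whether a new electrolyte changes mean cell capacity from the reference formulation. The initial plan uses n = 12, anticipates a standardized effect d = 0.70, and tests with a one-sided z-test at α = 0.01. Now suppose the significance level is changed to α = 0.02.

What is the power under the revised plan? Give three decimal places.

Power ≈ 0.645

δ = d·√n = 0.70 × √12 = 2.4249 (unchanged). New critical value: z_{0.02} = 2.054.
Revised power = P(Z > 2.054 − δ) = Φ(0.371) = 0.6447.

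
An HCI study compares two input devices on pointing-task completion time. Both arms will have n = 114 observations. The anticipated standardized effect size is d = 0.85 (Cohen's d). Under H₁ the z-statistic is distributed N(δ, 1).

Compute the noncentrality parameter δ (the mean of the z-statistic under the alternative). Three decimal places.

δ ≈ 6.417

δ = d·√(n/2) = 0.85 × √(114/2) = 6.4174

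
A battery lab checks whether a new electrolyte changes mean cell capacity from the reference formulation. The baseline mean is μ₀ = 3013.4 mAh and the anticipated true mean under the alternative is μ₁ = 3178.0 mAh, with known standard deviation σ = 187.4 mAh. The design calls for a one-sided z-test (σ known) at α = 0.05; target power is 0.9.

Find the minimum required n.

n = 12

Standardized effect: d = |μ₁ − μ₀| / σ = |3178.0 − 3013.4| / 187.4 = 0.8783
For power 0.9 need Φ(δ − z_{0.05}) = 0.9, so δ = z_{0.05} + z_{0.10} = 1.645 + 1.282 = 2.926.
δ = d·√n ⇒ n = (δ/d)² = (2.926 / 0.8783)² = 11.10.
Round up to the next whole unit.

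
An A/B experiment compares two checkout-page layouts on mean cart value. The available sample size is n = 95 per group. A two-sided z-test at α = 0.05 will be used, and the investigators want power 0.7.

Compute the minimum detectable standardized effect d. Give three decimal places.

Required noncentrality: δ = z_{0.025} + z_{0.30} = 1.960 + 0.524 = 2.484.
(The second rejection-region term Φ(−δ − z_{α/2}) is negligible and dropped.)
δ = d·√(n/2) ⇒ d = δ/√(n/2) = 2.484/√(95/2) = 0.3605.

d ≈ 0.360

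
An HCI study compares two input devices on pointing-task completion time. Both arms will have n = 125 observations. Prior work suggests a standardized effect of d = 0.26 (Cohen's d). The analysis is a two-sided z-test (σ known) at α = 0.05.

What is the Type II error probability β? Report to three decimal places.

β ≈ 0.462

Noncentrality parameter: δ = d·√(n/2) = 0.26 × √(125/2) = 2.0555
Two-sided α = 0.05 → critical value z_{0.025} = 1.960.
Power = Φ(δ − 1.960) + Φ(−δ − 1.960) = Φ(0.096) + Φ(-4.015) = 0.5380 + 0.0000 = 0.5381.
Type II error: β = 1 − power = 1 − 0.5381 = 0.4619.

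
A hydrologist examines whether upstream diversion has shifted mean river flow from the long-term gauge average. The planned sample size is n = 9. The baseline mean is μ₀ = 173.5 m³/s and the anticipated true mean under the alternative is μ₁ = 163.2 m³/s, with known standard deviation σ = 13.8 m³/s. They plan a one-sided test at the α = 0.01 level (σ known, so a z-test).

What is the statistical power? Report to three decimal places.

Standardized effect: d = |μ₁ − μ₀| / σ = |163.2 − 173.5| / 13.8 = 0.7464
Noncentrality parameter: δ = d·√n = 0.7464 × √9 = 2.2391
One-sided α = 0.01 → critical value z_{0.01} = 2.326.
Power = P(Z > 2.326 − δ) = Φ(-0.087) = 0.4652.

Power ≈ 0.465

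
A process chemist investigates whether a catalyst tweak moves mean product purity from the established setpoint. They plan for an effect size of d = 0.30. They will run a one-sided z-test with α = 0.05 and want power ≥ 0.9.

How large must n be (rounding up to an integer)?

n = 96

Set Φ(δ − 1.645) = 0.9; then δ − 1.645 = Φ⁻¹(0.9) = 1.282, giving δ = 2.926.
δ = d·√n ⇒ n = (δ/d)² = (2.926 / 0.30)² = 95.15.
Rounding up, n = 96.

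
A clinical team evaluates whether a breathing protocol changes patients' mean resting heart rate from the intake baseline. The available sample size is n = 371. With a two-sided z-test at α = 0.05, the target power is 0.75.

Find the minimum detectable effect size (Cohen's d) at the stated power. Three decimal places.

Required noncentrality: δ = z_{0.025} + z_{0.25} = 1.960 + 0.674 = 2.634.
(Lower-tail contribution to power is negligible for δ > 0.)
δ = d·√n ⇒ d = δ/√n = 2.634/√371 = 0.1368.

d ≈ 0.137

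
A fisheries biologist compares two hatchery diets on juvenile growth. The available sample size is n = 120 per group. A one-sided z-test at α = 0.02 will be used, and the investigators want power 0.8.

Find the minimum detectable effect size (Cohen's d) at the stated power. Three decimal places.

d ≈ 0.374

Required noncentrality: δ = z_{0.02} + z_{0.20} = 2.054 + 0.842 = 2.895.
δ = d·√(n/2) ⇒ d = δ/√(n/2) = 2.895/√(120/2) = 0.3738.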